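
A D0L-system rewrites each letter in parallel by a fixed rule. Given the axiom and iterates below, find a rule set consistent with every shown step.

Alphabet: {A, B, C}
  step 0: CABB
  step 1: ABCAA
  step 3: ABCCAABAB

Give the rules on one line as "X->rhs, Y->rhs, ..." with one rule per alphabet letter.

  step 0 ⇒ step 1: CABB ⇒ AB·C·A·A
    A ↦ C
    B ↦ A
    C ↦ AB

A->C, B->A, C->AB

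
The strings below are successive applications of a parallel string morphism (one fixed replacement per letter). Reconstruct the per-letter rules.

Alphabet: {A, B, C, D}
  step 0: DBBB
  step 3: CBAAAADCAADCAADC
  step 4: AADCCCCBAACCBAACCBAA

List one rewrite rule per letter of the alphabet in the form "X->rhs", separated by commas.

A->C, B->AD, C->A, D->BA

  step 3 ⇒ step 4: CBAAAADCAADCAADC ⇒ A·AD·C·C·C·C·BA·A·C·C·BA·A·C·C·BA·A
    A ↦ C
    B ↦ AD
    C ↦ A
    D ↦ BA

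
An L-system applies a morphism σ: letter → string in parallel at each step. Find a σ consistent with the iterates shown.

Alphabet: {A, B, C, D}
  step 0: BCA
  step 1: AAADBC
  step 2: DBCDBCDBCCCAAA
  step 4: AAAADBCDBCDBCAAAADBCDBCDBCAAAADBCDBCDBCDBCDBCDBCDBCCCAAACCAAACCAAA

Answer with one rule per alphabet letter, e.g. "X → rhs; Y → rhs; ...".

A->DBC, B->A, C->AA, D->CC

  step 1 ⇒ step 2: AAADBC ⇒ DBC·DBC·DBC·CC·A·AA
    A ↦ DBC
    B ↦ A
    C ↦ AA
    D ↦ CC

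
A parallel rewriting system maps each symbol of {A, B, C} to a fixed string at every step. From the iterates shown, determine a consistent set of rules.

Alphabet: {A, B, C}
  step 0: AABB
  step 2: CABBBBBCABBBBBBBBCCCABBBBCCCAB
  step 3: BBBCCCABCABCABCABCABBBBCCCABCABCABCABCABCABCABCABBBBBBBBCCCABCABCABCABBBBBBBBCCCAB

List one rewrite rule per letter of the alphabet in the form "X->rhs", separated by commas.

A->BCC, B->CAB, C->BB

  step 2 ⇒ step 3: CABBBBBCABBBBBBBBCCCABBBBCCCAB ⇒ BB·BCC·CAB·CAB·CAB·CAB·CAB·BB·BCC·CAB·CAB·CAB·CAB·CAB·CAB·CAB·CAB·BB·BB·BB·BCC·CAB·CAB·CAB·CAB·BB·BB·BB·BCC·CAB
    A ↦ BCC
    B ↦ CAB
    C ↦ BB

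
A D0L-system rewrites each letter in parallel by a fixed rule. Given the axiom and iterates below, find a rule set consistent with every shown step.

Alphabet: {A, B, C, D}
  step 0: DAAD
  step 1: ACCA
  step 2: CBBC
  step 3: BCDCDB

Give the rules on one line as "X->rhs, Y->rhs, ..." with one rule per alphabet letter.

  step 2 ⇒ step 3: CBBC ⇒ B·CD·CD·B
    B ↦ CD
    C ↦ B
  step 0 ⇒ step 1: DAAD ⇒ A·C·C·A
    A ↦ C
  step 0 ⇒ step 1: DAAD ⇒ A·C·C·A
    D ↦ A

A->C, B->CD, C->B, D->A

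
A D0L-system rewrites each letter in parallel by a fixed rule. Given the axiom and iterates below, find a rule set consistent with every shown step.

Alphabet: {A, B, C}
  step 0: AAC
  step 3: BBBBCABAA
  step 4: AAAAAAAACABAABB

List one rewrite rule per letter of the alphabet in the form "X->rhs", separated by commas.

A->B, B->AA, C->CA

  step 3 ⇒ step 4: BBBBCABAA ⇒ AA·AA·AA·AA·CA·B·AA·B·B
    A ↦ B
    B ↦ AA
    C ↦ CA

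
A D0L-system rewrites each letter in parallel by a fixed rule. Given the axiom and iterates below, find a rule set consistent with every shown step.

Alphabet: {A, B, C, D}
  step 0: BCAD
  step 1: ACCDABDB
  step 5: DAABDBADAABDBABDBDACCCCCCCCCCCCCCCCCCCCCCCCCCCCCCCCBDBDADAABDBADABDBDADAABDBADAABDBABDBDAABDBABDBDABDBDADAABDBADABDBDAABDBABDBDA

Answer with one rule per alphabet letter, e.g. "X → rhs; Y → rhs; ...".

A->DA, B->A, C->CC, D->BDB

  step 0 ⇒ step 1: BCAD ⇒ A·CC·DA·BDB
    A ↦ DA
    B ↦ A
    C ↦ CC
    D ↦ BDB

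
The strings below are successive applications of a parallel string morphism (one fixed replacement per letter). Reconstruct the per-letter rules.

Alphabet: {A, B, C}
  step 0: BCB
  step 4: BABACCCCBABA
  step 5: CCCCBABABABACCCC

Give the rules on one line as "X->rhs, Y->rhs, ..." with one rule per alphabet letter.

  step 4 ⇒ step 5: BABACCCCBABA ⇒ C·C·C·C·BA·BA·BA·BA·C·C·C·C
    A ↦ C
    B ↦ C
    C ↦ BA

A->C, B->C, C->BA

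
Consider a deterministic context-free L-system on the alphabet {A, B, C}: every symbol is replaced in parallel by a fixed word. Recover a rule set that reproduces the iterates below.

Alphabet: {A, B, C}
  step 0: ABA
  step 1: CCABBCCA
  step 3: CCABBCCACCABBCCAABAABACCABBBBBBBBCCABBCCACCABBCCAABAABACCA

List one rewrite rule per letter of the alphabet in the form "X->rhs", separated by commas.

A->CCA, B->BB, C->ABA

  step 0 ⇒ step 1: ABA ⇒ CCA·BB·CCA
    A ↦ CCA
    B ↦ BB
    C ↦ ABA  (constrained at step 1)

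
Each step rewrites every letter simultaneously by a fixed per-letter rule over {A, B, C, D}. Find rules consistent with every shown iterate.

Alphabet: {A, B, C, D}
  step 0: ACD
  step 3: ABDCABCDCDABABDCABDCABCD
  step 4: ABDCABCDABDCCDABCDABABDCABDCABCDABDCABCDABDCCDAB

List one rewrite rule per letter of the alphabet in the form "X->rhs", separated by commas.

A->AB, B->DC, C->CD, D->AB

  step 3 ⇒ step 4: ABDCABCDCDABABDCABDCABCD ⇒ AB·DC·AB·CD·AB·DC·CD·AB·CD·AB·AB·DC·AB·DC·AB·CD·AB·DC·AB·CD·AB·DC·CD·AB
    A ↦ AB
    B ↦ DC
    C ↦ CD
    D ↦ AB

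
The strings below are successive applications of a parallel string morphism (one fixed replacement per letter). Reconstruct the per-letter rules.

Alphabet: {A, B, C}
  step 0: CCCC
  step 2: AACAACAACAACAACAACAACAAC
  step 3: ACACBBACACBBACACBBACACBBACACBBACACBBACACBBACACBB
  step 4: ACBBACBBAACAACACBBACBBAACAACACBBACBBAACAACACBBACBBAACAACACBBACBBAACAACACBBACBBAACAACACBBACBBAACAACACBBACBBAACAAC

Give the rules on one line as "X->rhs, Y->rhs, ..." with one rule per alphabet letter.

  step 3 ⇒ step 4: ACACBBACACBBACACBBACACBBACACBBACACBBACACBBACACBB ⇒ AC·BB·AC·BB·AAC·AAC·AC·BB·AC·BB·AAC·AAC·AC·BB·AC·BB·AAC·AAC·AC·BB·AC·BB·AAC·AAC·AC·BB·AC·BB·AAC·AAC·AC·BB·AC·BB·AAC·AAC·AC·BB·AC·BB·AAC·AAC·AC·BB·AC·BB·AAC·AAC
    A ↦ AC
    B ↦ AAC
    C ↦ BB

A->AC, B->AAC, C->BB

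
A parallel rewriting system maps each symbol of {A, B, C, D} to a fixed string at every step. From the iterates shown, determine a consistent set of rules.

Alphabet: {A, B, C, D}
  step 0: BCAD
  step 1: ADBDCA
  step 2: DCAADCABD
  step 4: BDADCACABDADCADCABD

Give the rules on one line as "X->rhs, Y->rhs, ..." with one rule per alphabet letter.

  step 1 ⇒ step 2: ADBDCA ⇒ D·CA·AD·CA·B·D
    A ↦ D
    B ↦ AD
    C ↦ B
    D ↦ CA

A->D, B->AD, C->B, D->CA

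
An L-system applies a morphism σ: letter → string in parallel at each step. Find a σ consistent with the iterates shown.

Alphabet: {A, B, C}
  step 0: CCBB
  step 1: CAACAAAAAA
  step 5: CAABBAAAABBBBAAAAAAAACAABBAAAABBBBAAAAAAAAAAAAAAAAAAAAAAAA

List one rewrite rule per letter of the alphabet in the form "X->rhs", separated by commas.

A->B, B->AA, C->CAA

  step 0 ⇒ step 1: CCBB ⇒ CAA·CAA·AA·AA
    B ↦ AA
    C ↦ CAA
    A ↦ B  (constrained at step 1)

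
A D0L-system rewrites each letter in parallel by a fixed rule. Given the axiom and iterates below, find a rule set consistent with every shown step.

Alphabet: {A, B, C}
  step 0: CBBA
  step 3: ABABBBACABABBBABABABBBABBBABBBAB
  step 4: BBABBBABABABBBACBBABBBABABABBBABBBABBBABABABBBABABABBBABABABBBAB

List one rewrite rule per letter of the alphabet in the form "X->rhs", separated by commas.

  step 3 ⇒ step 4: ABABBBACABABBBABABABBBABBBABBBAB ⇒ BB·AB·BB·AB·AB·AB·BB·AC·BB·AB·BB·AB·AB·AB·BB·AB·BB·AB·BB·AB·AB·AB·BB·AB·AB·AB·BB·AB·AB·AB·BB·AB
    A ↦ BB
    B ↦ AB
    C ↦ AC

A->BB, B->AB, C->AC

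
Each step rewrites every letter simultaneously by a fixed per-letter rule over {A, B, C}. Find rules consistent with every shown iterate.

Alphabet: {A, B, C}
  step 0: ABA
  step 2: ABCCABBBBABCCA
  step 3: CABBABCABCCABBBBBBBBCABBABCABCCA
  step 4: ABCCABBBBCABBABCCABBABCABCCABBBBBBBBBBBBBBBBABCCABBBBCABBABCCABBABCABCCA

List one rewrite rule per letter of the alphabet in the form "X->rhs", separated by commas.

  step 3 ⇒ step 4: CABBABCABCCABBBBBBBBCABBABCABCCA ⇒ ABC·CA·BB·BB·CA·BB·ABC·CA·BB·ABC·ABC·CA·BB·BB·BB·BB·BB·BB·BB·BB·ABC·CA·BB·BB·CA·BB·ABC·CA·BB·ABC·ABC·CA
    A ↦ CA
    B ↦ BB
    C ↦ ABC

A->CA, B->BB, C->ABC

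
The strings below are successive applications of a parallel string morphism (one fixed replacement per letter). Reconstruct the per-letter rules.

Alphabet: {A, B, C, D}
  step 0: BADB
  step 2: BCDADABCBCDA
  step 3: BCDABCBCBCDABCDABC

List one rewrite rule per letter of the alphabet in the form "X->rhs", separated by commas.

A->C, B->BC, C->DA, D->B

  step 2 ⇒ step 3: BCDADABCBCDA ⇒ BC·DA·B·C·B·C·BC·DA·BC·DA·B·C
    A ↦ C
    B ↦ BC
    C ↦ DA
    D ↦ B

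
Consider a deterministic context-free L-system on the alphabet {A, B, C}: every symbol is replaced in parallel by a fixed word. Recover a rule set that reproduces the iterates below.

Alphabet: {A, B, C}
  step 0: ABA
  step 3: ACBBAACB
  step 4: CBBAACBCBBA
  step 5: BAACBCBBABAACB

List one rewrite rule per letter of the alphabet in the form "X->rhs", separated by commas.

  step 4 ⇒ step 5: CBBAACBCBBA ⇒ B·A·A·CB·CB·B·A·B·A·A·CB
    A ↦ CB
    B ↦ A
    C ↦ B

A->CB, B->A, C->B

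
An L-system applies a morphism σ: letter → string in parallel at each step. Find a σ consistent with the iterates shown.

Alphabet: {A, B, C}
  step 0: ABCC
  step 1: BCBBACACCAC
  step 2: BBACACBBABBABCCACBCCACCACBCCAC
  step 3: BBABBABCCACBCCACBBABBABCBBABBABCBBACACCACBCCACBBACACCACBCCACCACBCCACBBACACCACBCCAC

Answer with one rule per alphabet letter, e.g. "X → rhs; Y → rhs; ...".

  step 2 ⇒ step 3: BBACACBBABBABCCACBCCACCACBCCAC ⇒ BBA·BBA·BC·CAC·BC·CAC·BBA·BBA·BC·BBA·BBA·BC·BBA·CAC·CAC·BC·CAC·BBA·CAC·CAC·BC·CAC·CAC·BC·CAC·BBA·CAC·CAC·BC·CAC
    A ↦ BC
    B ↦ BBA
    C ↦ CAC

A->BC, B->BBA, C->CAC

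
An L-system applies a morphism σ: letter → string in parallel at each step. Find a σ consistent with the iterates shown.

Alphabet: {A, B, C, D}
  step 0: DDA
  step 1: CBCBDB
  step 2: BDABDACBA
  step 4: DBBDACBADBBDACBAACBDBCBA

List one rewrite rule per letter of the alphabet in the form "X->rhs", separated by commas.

A->DB, B->A, C->BD, D->CB

  step 1 ⇒ step 2: CBCBDB ⇒ BD·A·BD·A·CB·A
    B ↦ A
    C ↦ BD
    D ↦ CB
  step 0 ⇒ step 1: DDA ⇒ CB·CB·DB
    A ↦ DB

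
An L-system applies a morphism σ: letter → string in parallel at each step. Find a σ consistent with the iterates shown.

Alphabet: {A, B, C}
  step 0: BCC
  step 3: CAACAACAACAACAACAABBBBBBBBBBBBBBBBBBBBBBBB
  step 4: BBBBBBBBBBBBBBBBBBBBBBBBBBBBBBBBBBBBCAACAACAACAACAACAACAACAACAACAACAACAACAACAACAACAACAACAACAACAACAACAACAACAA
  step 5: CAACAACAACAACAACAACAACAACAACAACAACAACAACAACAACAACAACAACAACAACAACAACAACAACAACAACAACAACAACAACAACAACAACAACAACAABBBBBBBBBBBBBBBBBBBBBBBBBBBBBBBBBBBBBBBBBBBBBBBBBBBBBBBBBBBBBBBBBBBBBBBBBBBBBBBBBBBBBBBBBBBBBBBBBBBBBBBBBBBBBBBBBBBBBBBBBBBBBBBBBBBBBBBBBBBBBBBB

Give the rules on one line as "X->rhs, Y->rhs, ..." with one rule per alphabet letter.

A->BB, B->CAA, C->BB

  step 4 ⇒ step 5: BBBBBBBBBBBBBBBBBBBBBBBBBBBBBBBBBBBBCAACAACAACAACAACAACAACAACAACAACAACAACAACAACAACAACAACAACAACAACAACAACAACAA ⇒ CAA·CAA·CAA·CAA·CAA·CAA·CAA·CAA·CAA·CAA·CAA·CAA·CAA·CAA·CAA·CAA·CAA·CAA·CAA·CAA·CAA·CAA·CAA·CAA·CAA·CAA·CAA·CAA·CAA·CAA·CAA·CAA·CAA·CAA·CAA·CAA·BB·BB·BB·BB·BB·BB·BB·BB·BB·BB·BB·BB·BB·BB·BB·BB·BB·BB·BB·BB·BB·BB·BB·BB·BB·BB·BB·BB·BB·BB·BB·BB·BB·BB·BB·BB·BB·BB·BB·BB·BB·BB·BB·BB·BB·BB·BB·BB·BB·BB·BB·BB·BB·BB·BB·BB·BB·BB·BB·BB·BB·BB·BB·BB·BB·BB·BB·BB·BB·BB·BB·BB
    A ↦ BB
    B ↦ CAA
    C ↦ BB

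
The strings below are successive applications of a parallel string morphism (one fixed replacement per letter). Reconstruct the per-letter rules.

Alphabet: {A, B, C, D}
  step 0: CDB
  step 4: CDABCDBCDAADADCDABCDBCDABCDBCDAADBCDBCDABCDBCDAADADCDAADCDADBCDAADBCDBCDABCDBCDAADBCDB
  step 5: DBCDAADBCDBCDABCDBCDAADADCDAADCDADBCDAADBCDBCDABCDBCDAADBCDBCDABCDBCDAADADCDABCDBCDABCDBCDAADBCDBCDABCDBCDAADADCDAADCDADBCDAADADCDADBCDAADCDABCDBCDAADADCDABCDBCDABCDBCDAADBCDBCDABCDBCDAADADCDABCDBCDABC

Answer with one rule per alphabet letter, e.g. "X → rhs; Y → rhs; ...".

  step 4 ⇒ step 5: CDABCDBCDAADADCDABCDBCDABCDBCDAADBCDBCDABCDBCDAADADCDAADCDADBCDAADBCDBCDABCDBCDAADBCDB ⇒ DB·CDA·AD·BC·DB·CDA·BC·DB·CDA·AD·AD·CDA·AD·CDA·DB·CDA·AD·BC·DB·CDA·BC·DB·CDA·AD·BC·DB·CDA·BC·DB·CDA·AD·AD·CDA·BC·DB·CDA·BC·DB·CDA·AD·BC·DB·CDA·BC·DB·CDA·AD·AD·CDA·AD·CDA·DB·CDA·AD·AD·CDA·DB·CDA·AD·CDA·BC·DB·CDA·AD·AD·CDA·BC·DB·CDA·BC·DB·CDA·AD·BC·DB·CDA·BC·DB·CDA·AD·AD·CDA·BC·DB·CDA·BC
    A ↦ AD
    B ↦ BC
    C ↦ DB
    D ↦ CDA

A->AD, B->BC, C->DB, D->CDA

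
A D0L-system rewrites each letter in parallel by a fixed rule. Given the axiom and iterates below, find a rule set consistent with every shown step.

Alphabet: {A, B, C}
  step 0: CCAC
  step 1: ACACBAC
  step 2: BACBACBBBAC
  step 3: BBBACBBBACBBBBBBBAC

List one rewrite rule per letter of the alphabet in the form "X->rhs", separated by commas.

A->B, B->BB, C->AC

  step 2 ⇒ step 3: BACBACBBBAC ⇒ BB·B·AC·BB·B·AC·BB·BB·BB·B·AC
    A ↦ B
    B ↦ BB
    C ↦ AC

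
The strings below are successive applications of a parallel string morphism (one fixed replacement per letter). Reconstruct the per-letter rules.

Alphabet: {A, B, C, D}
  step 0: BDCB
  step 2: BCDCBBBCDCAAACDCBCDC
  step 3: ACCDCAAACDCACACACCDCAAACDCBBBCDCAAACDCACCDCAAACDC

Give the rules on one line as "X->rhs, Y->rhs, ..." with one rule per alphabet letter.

A->B, B->AC, C->CDC, D->AAA

  step 2 ⇒ step 3: BCDCBBBCDCAAACDCBCDC ⇒ AC·CDC·AAA·CDC·AC·AC·AC·CDC·AAA·CDC·B·B·B·CDC·AAA·CDC·AC·CDC·AAA·CDC
    A ↦ B
    B ↦ AC
    C ↦ CDC
    D ↦ AAA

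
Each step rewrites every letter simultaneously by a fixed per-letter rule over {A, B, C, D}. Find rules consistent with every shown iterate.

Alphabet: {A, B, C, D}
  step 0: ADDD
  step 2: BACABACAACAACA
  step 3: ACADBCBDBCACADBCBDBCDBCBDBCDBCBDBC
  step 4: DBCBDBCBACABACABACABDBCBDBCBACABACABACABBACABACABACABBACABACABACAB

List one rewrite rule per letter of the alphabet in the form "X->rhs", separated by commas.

A->DBC, B->ACA, C->B, D->B

  step 3 ⇒ step 4: ACADBCBDBCACADBCBDBCDBCBDBCDBCBDBC ⇒ DBC·B·DBC·B·ACA·B·ACA·B·ACA·B·DBC·B·DBC·B·ACA·B·ACA·B·ACA·B·B·ACA·B·ACA·B·ACA·B·B·ACA·B·ACA·B·ACA·B
    A ↦ DBC
    B ↦ ACA
    C ↦ B
    D ↦ B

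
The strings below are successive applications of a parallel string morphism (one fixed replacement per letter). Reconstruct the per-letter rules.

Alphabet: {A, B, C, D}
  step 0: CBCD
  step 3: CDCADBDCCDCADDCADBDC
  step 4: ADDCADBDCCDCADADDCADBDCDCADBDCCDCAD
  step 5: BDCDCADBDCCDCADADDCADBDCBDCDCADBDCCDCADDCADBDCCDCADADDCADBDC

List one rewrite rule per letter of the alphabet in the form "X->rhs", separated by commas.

A->B, B->C, C->AD, D->DC

  step 4 ⇒ step 5: ADDCADBDCCDCADADDCADBDCDCADBDCCDCAD ⇒ B·DC·DC·AD·B·DC·C·DC·AD·AD·DC·AD·B·DC·B·DC·DC·AD·B·DC·C·DC·AD·DC·AD·B·DC·C·DC·AD·AD·DC·AD·B·DC
    A ↦ B
    B ↦ C
    C ↦ AD
    D ↦ DC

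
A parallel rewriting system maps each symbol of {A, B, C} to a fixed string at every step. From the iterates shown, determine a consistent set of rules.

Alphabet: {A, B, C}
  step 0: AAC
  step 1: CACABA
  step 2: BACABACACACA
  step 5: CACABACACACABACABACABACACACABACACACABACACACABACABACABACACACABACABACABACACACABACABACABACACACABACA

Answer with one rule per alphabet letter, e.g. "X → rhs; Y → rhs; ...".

A->CA, B->CA, C->BA

  step 1 ⇒ step 2: CACABA ⇒ BA·CA·BA·CA·CA·CA
    A ↦ CA
    B ↦ CA
    C ↦ BA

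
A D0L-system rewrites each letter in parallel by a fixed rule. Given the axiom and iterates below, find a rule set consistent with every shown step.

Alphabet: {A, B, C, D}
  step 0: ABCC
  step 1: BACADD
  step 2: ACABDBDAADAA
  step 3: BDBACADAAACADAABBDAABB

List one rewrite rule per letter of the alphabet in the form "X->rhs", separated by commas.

A->B, B->ACA, C->D, D->DAA

  step 2 ⇒ step 3: ACABDBDAADAA ⇒ B·D·B·ACA·DAA·ACA·DAA·B·B·DAA·B·B
    A ↦ B
    B ↦ ACA
    C ↦ D
    D ↦ DAA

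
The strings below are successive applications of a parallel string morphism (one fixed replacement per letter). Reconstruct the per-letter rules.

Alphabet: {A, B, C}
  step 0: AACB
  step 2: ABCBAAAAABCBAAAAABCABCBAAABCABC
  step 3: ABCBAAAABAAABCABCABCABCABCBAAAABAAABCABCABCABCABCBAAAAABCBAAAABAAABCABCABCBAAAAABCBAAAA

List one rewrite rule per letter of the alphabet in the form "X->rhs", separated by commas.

  step 2 ⇒ step 3: ABCBAAAAABCBAAAAABCABCBAAABCABC ⇒ ABC·BAA·AA·BAA·ABC·ABC·ABC·ABC·ABC·BAA·AA·BAA·ABC·ABC·ABC·ABC·ABC·BAA·AA·ABC·BAA·AA·BAA·ABC·ABC·ABC·BAA·AA·ABC·BAA·AA
    A ↦ ABC
    B ↦ BAA
    C ↦ AA

A->ABC, B->BAA, C->AA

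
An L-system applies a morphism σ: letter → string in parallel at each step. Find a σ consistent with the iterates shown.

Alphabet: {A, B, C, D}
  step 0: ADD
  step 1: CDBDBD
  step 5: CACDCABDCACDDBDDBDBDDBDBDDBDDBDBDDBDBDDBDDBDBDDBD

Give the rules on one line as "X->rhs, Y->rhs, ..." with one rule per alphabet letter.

A->CD, B->D, C->CA, D->BD

  step 0 ⇒ step 1: ADD ⇒ CD·BD·BD
    A ↦ CD
    D ↦ BD
    B ↦ D  (constrained at step 1)
    C ↦ CA  (constrained at step 1)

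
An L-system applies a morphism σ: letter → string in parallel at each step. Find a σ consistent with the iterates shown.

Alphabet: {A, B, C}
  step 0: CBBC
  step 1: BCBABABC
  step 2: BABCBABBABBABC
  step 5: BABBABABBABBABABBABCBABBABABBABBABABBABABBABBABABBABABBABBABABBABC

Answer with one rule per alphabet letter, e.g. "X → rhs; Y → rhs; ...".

  step 1 ⇒ step 2: BCBABABC ⇒ BA·BC·BA·B·BA·B·BA·BC
    A ↦ B
    B ↦ BA
    C ↦ BC

A->B, B->BA, C->BC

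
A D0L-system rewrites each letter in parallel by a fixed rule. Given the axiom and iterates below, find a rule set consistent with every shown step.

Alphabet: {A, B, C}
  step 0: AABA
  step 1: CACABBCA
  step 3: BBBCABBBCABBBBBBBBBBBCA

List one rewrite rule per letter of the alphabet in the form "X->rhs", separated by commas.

A->CA, B->BB, C->B

  step 0 ⇒ step 1: AABA ⇒ CA·CA·BB·CA
    A ↦ CA
    B ↦ BB
    C ↦ B  (constrained at step 1)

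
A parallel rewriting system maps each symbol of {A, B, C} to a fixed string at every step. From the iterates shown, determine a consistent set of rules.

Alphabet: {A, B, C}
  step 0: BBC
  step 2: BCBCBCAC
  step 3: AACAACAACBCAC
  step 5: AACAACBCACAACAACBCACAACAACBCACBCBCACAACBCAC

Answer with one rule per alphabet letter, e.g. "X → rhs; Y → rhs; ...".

A->BC, B->A, C->AC

  step 2 ⇒ step 3: BCBCBCAC ⇒ A·AC·A·AC·A·AC·BC·AC
    A ↦ BC
    B ↦ A
    C ↦ AC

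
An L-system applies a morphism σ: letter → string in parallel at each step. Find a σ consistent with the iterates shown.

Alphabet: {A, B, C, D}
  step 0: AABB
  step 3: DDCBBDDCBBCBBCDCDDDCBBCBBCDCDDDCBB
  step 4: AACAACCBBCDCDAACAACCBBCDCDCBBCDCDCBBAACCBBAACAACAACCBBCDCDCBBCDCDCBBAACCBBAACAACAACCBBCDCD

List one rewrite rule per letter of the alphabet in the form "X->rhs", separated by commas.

A->D, B->CD, C->CBB, D->AAC

  step 3 ⇒ step 4: DDCBBDDCBBCBBCDCDDDCBBCBBCDCDDDCBB ⇒ AAC·AAC·CBB·CD·CD·AAC·AAC·CBB·CD·CD·CBB·CD·CD·CBB·AAC·CBB·AAC·AAC·AAC·CBB·CD·CD·CBB·CD·CD·CBB·AAC·CBB·AAC·AAC·AAC·CBB·CD·CD
    B ↦ CD
    C ↦ CBB
    D ↦ AAC
    A ↦ D  (constrained at step 0)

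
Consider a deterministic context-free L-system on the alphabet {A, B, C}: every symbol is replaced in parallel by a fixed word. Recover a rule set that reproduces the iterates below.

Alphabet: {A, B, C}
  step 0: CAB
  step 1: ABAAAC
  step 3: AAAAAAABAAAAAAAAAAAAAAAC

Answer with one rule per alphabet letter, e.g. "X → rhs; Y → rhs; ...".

  step 0 ⇒ step 1: CAB ⇒ AB·AA·AC
    A ↦ AA
    B ↦ AC
    C ↦ AB

A->AA, B->AC, C->AB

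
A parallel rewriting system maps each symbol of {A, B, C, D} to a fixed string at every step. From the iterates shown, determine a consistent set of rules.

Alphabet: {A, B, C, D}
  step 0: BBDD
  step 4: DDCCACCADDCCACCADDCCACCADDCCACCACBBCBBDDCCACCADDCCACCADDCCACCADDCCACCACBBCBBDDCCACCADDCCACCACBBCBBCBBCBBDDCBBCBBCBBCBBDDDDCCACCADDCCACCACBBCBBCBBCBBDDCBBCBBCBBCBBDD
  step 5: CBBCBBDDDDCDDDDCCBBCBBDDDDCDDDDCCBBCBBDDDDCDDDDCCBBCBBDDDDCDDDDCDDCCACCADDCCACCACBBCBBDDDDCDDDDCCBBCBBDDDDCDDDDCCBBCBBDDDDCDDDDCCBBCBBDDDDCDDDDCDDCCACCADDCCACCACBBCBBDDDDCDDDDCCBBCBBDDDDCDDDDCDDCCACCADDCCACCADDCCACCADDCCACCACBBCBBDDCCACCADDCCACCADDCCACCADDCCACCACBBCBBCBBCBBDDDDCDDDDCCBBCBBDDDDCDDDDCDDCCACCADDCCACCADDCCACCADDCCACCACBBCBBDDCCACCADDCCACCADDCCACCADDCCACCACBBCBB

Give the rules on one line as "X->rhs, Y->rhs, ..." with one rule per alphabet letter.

  step 4 ⇒ step 5: DDCCACCADDCCACCADDCCACCADDCCACCACBBCBBDDCCACCADDCCACCADDCCACCADDCCACCACBBCBBDDCCACCADDCCACCACBBCBBCBBCBBDDCBBCBBCBBCBBDDDDCCACCADDCCACCACBBCBBCBBCBBDDCBBCBBCBBCBBDD ⇒ CBB·CBB·DD·DD·C·DD·DD·C·CBB·CBB·DD·DD·C·DD·DD·C·CBB·CBB·DD·DD·C·DD·DD·C·CBB·CBB·DD·DD·C·DD·DD·C·DD·CCA·CCA·DD·CCA·CCA·CBB·CBB·DD·DD·C·DD·DD·C·CBB·CBB·DD·DD·C·DD·DD·C·CBB·CBB·DD·DD·C·DD·DD·C·CBB·CBB·DD·DD·C·DD·DD·C·DD·CCA·CCA·DD·CCA·CCA·CBB·CBB·DD·DD·C·DD·DD·C·CBB·CBB·DD·DD·C·DD·DD·C·DD·CCA·CCA·DD·CCA·CCA·DD·CCA·CCA·DD·CCA·CCA·CBB·CBB·DD·CCA·CCA·DD·CCA·CCA·DD·CCA·CCA·DD·CCA·CCA·CBB·CBB·CBB·CBB·DD·DD·C·DD·DD·C·CBB·CBB·DD·DD·C·DD·DD·C·DD·CCA·CCA·DD·CCA·CCA·DD·CCA·CCA·DD·CCA·CCA·CBB·CBB·DD·CCA·CCA·DD·CCA·CCA·DD·CCA·CCA·DD·CCA·CCA·CBB·CBB
    A ↦ C
    B ↦ CCA
    C ↦ DD
    D ↦ CBB

A->C, B->CCA, C->DD, D->CBB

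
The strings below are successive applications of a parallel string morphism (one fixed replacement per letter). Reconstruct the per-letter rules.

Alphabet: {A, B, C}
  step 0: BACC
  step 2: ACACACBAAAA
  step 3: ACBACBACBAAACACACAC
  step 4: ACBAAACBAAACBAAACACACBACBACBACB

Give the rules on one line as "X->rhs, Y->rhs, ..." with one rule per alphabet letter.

A->AC, B->AA, C->B

  step 3 ⇒ step 4: ACBACBACBAAACACACAC ⇒ AC·B·AA·AC·B·AA·AC·B·AA·AC·AC·AC·B·AC·B·AC·B·AC·B
    A ↦ AC
    B ↦ AA
    C ↦ B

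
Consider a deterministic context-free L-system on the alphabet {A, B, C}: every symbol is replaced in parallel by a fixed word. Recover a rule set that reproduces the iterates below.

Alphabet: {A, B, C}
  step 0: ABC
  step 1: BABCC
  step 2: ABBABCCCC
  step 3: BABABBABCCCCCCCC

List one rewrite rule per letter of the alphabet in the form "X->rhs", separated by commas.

  step 2 ⇒ step 3: ABBABCCCC ⇒ B·AB·AB·B·AB·CC·CC·CC·CC
    A ↦ B
    B ↦ AB
    C ↦ CC

A->B, B->AB, C->CC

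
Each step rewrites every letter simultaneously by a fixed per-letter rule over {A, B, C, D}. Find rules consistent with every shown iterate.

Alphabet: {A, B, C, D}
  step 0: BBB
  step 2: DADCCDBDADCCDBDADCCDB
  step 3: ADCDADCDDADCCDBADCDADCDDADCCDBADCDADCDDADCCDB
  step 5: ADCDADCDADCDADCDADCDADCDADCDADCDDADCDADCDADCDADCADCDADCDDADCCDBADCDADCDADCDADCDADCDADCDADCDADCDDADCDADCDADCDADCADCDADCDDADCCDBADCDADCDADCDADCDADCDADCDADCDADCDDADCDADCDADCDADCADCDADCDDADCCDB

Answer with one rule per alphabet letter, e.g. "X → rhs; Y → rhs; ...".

  step 2 ⇒ step 3: DADCCDBDADCCDBDADCCDB ⇒ ADC·D·ADC·D·D·ADC·CDB·ADC·D·ADC·D·D·ADC·CDB·ADC·D·ADC·D·D·ADC·CDB
    A ↦ D
    B ↦ CDB
    C ↦ D
    D ↦ ADC

A->D, B->CDB, C->D, D->ADC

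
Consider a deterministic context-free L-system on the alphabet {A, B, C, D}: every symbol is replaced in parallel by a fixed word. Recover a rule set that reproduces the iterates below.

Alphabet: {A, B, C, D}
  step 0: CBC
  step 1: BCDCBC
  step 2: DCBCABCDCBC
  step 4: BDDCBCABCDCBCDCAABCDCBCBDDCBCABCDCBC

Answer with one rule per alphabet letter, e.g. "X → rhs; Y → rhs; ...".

  step 1 ⇒ step 2: BCDCBC ⇒ DC·BC·A·BC·DC·BC
    B ↦ DC
    C ↦ BC
    D ↦ A
    A ↦ BD  (constrained at step 2)

A->BD, B->DC, C->BC, D->A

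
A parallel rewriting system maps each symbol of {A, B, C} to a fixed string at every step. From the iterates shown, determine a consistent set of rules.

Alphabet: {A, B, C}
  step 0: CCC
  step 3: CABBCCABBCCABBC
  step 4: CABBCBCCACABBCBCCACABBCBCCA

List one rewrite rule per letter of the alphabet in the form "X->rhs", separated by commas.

A->B, B->BC, C->CA

  step 3 ⇒ step 4: CABBCCABBCCABBC ⇒ CA·B·BC·BC·CA·CA·B·BC·BC·CA·CA·B·BC·BC·CA
    A ↦ B
    B ↦ BC
    C ↦ CA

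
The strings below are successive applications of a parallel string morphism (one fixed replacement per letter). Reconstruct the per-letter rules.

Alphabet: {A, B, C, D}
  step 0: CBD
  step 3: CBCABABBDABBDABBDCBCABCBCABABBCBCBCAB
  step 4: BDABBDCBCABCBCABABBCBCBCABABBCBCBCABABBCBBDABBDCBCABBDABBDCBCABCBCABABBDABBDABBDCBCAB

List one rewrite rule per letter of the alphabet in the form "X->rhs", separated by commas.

A->CBC, B->AB, C->BD, D->BCB

  step 3 ⇒ step 4: CBCABABBDABBDABBDCBCABCBCABABBCBCBCAB ⇒ BD·AB·BD·CBC·AB·CBC·AB·AB·BCB·CBC·AB·AB·BCB·CBC·AB·AB·BCB·BD·AB·BD·CBC·AB·BD·AB·BD·CBC·AB·CBC·AB·AB·BD·AB·BD·AB·BD·CBC·AB
    A ↦ CBC
    B ↦ AB
    C ↦ BD
    D ↦ BCB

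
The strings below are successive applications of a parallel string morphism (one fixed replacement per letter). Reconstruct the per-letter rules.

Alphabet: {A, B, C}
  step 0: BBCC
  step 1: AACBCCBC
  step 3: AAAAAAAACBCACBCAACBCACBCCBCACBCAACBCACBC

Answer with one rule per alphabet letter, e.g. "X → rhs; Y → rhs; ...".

  step 0 ⇒ step 1: BBCC ⇒ A·A·CBC·CBC
    B ↦ A
    C ↦ CBC
    A ↦ AA  (constrained at step 1)

A->AA, B->A, C->CBC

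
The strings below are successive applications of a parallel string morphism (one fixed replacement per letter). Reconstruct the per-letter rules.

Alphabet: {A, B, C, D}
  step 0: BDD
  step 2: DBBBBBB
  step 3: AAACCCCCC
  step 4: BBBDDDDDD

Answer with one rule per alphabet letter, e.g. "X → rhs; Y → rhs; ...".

  step 3 ⇒ step 4: AAACCCCCC ⇒ B·B·B·D·D·D·D·D·D
    A ↦ B
    C ↦ D
  step 2 ⇒ step 3: DBBBBBB ⇒ AAA·C·C·C·C·C·C
    B ↦ C
  step 2 ⇒ step 3: DBBBBBB ⇒ AAA·C·C·C·C·C·C
    D ↦ AAA

A->B, B->C, C->D, D->AAA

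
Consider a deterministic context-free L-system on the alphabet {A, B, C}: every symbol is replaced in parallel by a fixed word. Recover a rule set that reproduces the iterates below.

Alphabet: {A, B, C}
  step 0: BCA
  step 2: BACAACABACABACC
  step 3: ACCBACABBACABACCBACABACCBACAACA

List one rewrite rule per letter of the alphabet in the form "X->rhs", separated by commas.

A->B, B->ACC, C->ACA

  step 2 ⇒ step 3: BACAACABACABACC ⇒ ACC·B·ACA·B·B·ACA·B·ACC·B·ACA·B·ACC·B·ACA·ACA
    A ↦ B
    B ↦ ACC
    C ↦ ACA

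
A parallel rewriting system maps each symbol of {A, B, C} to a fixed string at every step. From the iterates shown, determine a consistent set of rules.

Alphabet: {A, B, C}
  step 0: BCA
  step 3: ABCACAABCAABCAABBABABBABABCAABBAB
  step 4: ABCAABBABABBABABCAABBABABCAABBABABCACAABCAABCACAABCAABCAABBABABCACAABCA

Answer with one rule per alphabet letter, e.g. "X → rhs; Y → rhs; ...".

A->AB, B->CA, C->ABB

  step 3 ⇒ step 4: ABCACAABCAABCAABBABABBABABCAABBAB ⇒ AB·CA·ABB·AB·ABB·AB·AB·CA·ABB·AB·AB·CA·ABB·AB·AB·CA·CA·AB·CA·AB·CA·CA·AB·CA·AB·CA·ABB·AB·AB·CA·CA·AB·CA
    A ↦ AB
    B ↦ CA
    C ↦ ABB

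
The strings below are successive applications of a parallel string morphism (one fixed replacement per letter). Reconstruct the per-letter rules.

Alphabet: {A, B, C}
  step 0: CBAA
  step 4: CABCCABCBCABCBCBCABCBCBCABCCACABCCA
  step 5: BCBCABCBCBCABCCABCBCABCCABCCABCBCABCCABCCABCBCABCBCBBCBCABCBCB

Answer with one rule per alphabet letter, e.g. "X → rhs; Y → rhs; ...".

A->B, B->CA, C->BC

  step 4 ⇒ step 5: CABCCABCBCABCBCBCABCBCBCABCCACABCCA ⇒ BC·B·CA·BC·BC·B·CA·BC·CA·BC·B·CA·BC·CA·BC·CA·BC·B·CA·BC·CA·BC·CA·BC·B·CA·BC·BC·B·BC·B·CA·BC·BC·B
    A ↦ B
    B ↦ CA
    C ↦ BC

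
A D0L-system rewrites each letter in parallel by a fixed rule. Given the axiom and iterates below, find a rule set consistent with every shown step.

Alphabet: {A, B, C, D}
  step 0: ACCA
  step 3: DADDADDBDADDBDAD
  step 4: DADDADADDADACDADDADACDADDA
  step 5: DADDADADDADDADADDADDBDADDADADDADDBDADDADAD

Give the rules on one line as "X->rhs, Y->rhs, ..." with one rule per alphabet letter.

A->D, B->C, C->DB, D->DA

  step 4 ⇒ step 5: DADDADADDADACDADDADACDADDA ⇒ DA·D·DA·DA·D·DA·D·DA·DA·D·DA·D·DB·DA·D·DA·DA·D·DA·D·DB·DA·D·DA·DA·D
    A ↦ D
    C ↦ DB
    D ↦ DA
  step 3 ⇒ step 4: DADDADDBDADDBDAD ⇒ DA·D·DA·DA·D·DA·DA·C·DA·D·DA·DA·C·DA·D·DA
    B ↦ C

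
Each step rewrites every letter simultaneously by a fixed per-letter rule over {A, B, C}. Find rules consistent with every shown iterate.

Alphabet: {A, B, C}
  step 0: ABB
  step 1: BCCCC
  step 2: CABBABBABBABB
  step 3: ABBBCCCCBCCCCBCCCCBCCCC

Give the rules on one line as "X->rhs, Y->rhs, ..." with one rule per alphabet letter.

  step 2 ⇒ step 3: CABBABBABBABB ⇒ ABB·BCC·C·C·BCC·C·C·BCC·C·C·BCC·C·C
    A ↦ BCC
    B ↦ C
    C ↦ ABB

A->BCC, B->C, C->ABB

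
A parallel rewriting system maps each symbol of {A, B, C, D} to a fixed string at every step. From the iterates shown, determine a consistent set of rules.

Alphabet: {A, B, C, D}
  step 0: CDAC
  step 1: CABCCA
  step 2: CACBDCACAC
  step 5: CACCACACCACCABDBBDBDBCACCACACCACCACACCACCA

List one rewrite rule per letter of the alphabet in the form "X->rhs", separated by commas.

  step 1 ⇒ step 2: CABCCA ⇒ CA·C·BD·CA·CA·C
    A ↦ C
    B ↦ BD
    C ↦ CA
  step 0 ⇒ step 1: CDAC ⇒ CA·B·C·CA
    D ↦ B

A->C, B->BD, C->CA, D->B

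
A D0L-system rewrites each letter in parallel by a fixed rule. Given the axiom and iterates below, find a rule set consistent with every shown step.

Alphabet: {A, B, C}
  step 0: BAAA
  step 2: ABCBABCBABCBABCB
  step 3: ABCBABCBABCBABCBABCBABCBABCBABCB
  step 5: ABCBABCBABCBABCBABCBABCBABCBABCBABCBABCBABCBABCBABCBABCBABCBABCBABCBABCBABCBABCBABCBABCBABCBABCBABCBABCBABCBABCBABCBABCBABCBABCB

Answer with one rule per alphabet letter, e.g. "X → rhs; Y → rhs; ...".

A->AB, B->CB, C->AB

  step 2 ⇒ step 3: ABCBABCBABCBABCB ⇒ AB·CB·AB·CB·AB·CB·AB·CB·AB·CB·AB·CB·AB·CB·AB·CB
    A ↦ AB
    B ↦ CB
    C ↦ AB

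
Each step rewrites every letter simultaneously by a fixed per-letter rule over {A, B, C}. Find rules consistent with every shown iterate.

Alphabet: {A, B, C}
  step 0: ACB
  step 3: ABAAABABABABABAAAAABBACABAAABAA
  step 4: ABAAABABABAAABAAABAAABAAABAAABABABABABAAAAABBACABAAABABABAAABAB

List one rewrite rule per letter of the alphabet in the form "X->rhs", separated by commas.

A->AB, B->AA, C->BAC

  step 3 ⇒ step 4: ABAAABABABABABAAAAABBACABAAABAA ⇒ AB·AA·AB·AB·AB·AA·AB·AA·AB·AA·AB·AA·AB·AA·AB·AB·AB·AB·AB·AA·AA·AB·BAC·AB·AA·AB·AB·AB·AA·AB·AB
    A ↦ AB
    B ↦ AA
    C ↦ BAC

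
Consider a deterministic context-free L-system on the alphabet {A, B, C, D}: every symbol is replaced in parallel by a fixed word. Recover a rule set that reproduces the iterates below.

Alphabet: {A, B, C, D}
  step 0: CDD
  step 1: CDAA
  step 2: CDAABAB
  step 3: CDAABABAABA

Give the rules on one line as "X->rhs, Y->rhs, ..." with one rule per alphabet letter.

A->AB, B->A, C->CD, D->A

  step 2 ⇒ step 3: CDAABAB ⇒ CD·A·AB·AB·A·AB·A
    A ↦ AB
    B ↦ A
    C ↦ CD
    D ↦ A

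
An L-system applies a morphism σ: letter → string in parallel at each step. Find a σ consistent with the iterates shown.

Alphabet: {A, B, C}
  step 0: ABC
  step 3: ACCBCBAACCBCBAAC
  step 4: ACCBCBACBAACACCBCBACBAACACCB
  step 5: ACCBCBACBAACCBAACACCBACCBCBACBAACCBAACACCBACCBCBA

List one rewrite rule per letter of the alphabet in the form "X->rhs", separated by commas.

  step 4 ⇒ step 5: ACCBCBACBAACACCBCBACBAACACCB ⇒ AC·CB·CB·A·CB·A·AC·CB·A·AC·AC·CB·AC·CB·CB·A·CB·A·AC·CB·A·AC·AC·CB·AC·CB·CB·A
    A ↦ AC
    B ↦ A
    C ↦ CB

A->AC, B->A, C->CB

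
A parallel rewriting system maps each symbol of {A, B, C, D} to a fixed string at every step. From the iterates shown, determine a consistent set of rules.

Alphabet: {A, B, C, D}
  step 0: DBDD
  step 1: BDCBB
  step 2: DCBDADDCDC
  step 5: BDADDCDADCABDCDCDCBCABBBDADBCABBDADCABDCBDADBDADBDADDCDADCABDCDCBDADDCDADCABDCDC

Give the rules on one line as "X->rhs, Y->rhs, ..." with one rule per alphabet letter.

  step 1 ⇒ step 2: BDCBB ⇒ DC·B·DAD·DC·DC
    B ↦ DC
    C ↦ DAD
    D ↦ B
    A ↦ CAB  (constrained at step 2)

A->CAB, B->DC, C->DAD, D->B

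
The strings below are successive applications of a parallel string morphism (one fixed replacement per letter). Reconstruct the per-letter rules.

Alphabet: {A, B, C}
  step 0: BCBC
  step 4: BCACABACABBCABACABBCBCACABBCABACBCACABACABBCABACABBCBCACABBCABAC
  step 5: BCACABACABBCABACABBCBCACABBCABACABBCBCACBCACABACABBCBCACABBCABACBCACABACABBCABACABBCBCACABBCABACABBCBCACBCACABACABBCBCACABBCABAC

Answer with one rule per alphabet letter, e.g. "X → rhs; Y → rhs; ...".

  step 4 ⇒ step 5: BCACABACABBCABACABBCBCACABBCABACBCACABACABBCABACABBCBCACABBCABAC ⇒ BC·AC·AB·AC·AB·BC·AB·AC·AB·BC·BC·AC·AB·BC·AB·AC·AB·BC·BC·AC·BC·AC·AB·AC·AB·BC·BC·AC·AB·BC·AB·AC·BC·AC·AB·AC·AB·BC·AB·AC·AB·BC·BC·AC·AB·BC·AB·AC·AB·BC·BC·AC·BC·AC·AB·AC·AB·BC·BC·AC·AB·BC·AB·AC
    A ↦ AB
    B ↦ BC
    C ↦ AC

A->AB, B->BC, C->AC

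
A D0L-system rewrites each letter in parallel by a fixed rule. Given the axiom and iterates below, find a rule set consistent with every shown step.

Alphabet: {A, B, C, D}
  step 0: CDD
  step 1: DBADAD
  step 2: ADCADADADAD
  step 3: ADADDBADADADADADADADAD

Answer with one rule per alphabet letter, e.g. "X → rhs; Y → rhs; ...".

  step 2 ⇒ step 3: ADCADADADAD ⇒ AD·AD·DB·AD·AD·AD·AD·AD·AD·AD·AD
    A ↦ AD
    C ↦ DB
    D ↦ AD
  step 1 ⇒ step 2: DBADAD ⇒ AD·C·AD·AD·AD·AD
    B ↦ C

A->AD, B->C, C->DB, D->AD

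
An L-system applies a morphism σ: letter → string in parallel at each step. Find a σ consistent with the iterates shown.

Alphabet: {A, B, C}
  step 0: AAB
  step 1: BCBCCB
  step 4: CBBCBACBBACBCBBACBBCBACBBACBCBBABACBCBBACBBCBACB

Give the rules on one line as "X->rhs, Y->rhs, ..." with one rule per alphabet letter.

A->BC, B->CB, C->BA

  step 0 ⇒ step 1: AAB ⇒ BC·BC·CB
    A ↦ BC
    B ↦ CB
    C ↦ BA  (constrained at step 1)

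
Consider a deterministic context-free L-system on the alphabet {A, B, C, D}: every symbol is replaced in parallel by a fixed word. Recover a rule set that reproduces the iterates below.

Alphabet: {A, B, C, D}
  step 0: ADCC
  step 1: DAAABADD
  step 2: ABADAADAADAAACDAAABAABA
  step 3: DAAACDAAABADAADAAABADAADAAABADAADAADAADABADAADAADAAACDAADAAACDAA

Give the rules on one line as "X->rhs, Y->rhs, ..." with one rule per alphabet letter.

A->DAA, B->AC, C->D, D->ABA

  step 2 ⇒ step 3: ABADAADAADAAACDAAABAABA ⇒ DAA·AC·DAA·ABA·DAA·DAA·ABA·DAA·DAA·ABA·DAA·DAA·DAA·D·ABA·DAA·DAA·DAA·AC·DAA·DAA·AC·DAA
    A ↦ DAA
    B ↦ AC
    C ↦ D
    D ↦ ABA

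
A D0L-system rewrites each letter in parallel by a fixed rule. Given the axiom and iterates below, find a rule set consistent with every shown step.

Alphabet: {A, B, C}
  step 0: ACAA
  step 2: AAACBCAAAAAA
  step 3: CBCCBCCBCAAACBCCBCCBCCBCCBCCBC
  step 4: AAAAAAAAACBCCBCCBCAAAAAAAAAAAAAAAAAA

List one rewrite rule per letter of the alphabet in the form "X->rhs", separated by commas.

A->CBC, B->A, C->A

  step 3 ⇒ step 4: CBCCBCCBCAAACBCCBCCBCCBCCBCCBC ⇒ A·A·A·A·A·A·A·A·A·CBC·CBC·CBC·A·A·A·A·A·A·A·A·A·A·A·A·A·A·A·A·A·A
    A ↦ CBC
    B ↦ A
    C ↦ A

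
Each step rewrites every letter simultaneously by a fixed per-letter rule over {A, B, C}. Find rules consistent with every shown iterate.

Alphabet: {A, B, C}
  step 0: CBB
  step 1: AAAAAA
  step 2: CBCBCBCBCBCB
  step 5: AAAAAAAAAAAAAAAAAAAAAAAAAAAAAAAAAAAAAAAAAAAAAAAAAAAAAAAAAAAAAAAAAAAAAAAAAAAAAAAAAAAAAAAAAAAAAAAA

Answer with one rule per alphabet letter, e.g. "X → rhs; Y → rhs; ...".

A->CB, B->AA, C->AA

  step 1 ⇒ step 2: AAAAAA ⇒ CB·CB·CB·CB·CB·CB
    A ↦ CB
  step 0 ⇒ step 1: CBB ⇒ AA·AA·AA
    B ↦ AA
  step 0 ⇒ step 1: CBB ⇒ AA·AA·AA
    C ↦ AA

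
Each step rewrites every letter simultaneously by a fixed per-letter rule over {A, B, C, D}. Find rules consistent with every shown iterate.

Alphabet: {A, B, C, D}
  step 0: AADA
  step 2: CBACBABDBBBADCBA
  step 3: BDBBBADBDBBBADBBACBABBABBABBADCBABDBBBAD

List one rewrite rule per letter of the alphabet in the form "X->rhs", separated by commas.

A->D, B->BBA, C->BDB, D->CBA

  step 2 ⇒ step 3: CBACBABDBBBADCBA ⇒ BDB·BBA·D·BDB·BBA·D·BBA·CBA·BBA·BBA·BBA·D·CBA·BDB·BBA·D
    A ↦ D
    B ↦ BBA
    C ↦ BDB
    D ↦ CBA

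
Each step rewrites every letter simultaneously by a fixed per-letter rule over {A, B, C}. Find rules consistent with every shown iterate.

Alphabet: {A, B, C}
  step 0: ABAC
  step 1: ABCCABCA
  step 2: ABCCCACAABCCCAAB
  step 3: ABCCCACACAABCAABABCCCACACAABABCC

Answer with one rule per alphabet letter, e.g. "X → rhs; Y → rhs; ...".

  step 2 ⇒ step 3: ABCCCACAABCCCAAB ⇒ AB·CC·CA·CA·CA·AB·CA·AB·AB·CC·CA·CA·CA·AB·AB·CC
    A ↦ AB
    B ↦ CC
    C ↦ CA

A->AB, B->CC, C->CA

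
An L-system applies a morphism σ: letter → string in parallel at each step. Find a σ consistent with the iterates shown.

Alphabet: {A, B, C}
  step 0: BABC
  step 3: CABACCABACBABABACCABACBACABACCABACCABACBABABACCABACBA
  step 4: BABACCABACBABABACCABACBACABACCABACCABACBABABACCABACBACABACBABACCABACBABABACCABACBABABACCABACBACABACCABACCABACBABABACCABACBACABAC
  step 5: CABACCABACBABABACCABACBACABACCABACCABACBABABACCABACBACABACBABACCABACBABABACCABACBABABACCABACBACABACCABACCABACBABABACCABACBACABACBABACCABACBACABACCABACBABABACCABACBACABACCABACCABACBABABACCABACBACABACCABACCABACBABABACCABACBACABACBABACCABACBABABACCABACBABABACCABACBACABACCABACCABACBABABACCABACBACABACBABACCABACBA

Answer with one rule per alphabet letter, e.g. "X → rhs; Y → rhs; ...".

A->BAC, B->CA, C->BA

  step 4 ⇒ step 5: BABACCABACBABABACCABACBACABACCABACCABACBABABACCABACBACABACBABACCABACBABABACCABACBABABACCABACBACABACCABACCABACBABABACCABACBACABAC ⇒ CA·BAC·CA·BAC·BA·BA·BAC·CA·BAC·BA·CA·BAC·CA·BAC·CA·BAC·BA·BA·BAC·CA·BAC·BA·CA·BAC·BA·BAC·CA·BAC·BA·BA·BAC·CA·BAC·BA·BA·BAC·CA·BAC·BA·CA·BAC·CA·BAC·CA·BAC·BA·BA·BAC·CA·BAC·BA·CA·BAC·BA·BAC·CA·BAC·BA·CA·BAC·CA·BAC·BA·BA·BAC·CA·BAC·BA·CA·BAC·CA·BAC·CA·BAC·BA·BA·BAC·CA·BAC·BA·CA·BAC·CA·BAC·CA·BAC·BA·BA·BAC·CA·BAC·BA·CA·BAC·BA·BAC·CA·BAC·BA·BA·BAC·CA·BAC·BA·BA·BAC·CA·BAC·BA·CA·BAC·CA·BAC·CA·BAC·BA·BA·BAC·CA·BAC·BA·CA·BAC·BA·BAC·CA·BAC·BA
    A ↦ BAC
    B ↦ CA
    C ↦ BA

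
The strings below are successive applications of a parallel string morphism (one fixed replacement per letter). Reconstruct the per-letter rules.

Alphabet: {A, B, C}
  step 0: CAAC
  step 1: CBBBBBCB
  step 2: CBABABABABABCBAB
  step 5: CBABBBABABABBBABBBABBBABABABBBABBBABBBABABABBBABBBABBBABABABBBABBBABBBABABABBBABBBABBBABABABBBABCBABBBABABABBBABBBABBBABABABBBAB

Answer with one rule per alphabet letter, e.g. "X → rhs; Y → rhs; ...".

  step 1 ⇒ step 2: CBBBBBCB ⇒ CB·AB·AB·AB·AB·AB·CB·AB
    B ↦ AB
    C ↦ CB
  step 0 ⇒ step 1: CAAC ⇒ CB·BB·BB·CB
    A ↦ BB

A->BB, B->AB, C->CB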